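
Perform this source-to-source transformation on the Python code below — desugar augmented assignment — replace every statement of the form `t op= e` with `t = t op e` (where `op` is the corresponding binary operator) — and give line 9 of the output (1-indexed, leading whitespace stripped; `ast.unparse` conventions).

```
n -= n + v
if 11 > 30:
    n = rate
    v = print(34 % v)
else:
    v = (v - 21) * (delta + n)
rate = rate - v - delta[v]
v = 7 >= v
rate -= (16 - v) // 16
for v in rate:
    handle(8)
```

rate = rate - (16 - v) // 16

Transformed code:
n = n - (n + v)
if 11 > 30:
    n = rate
    v = print(34 % v)
else:
    v = (v - 21) * (delta + n)
rate = rate - v - delta[v]
v = 7 >= v
rate = rate - (16 - v) // 16
for v in rate:
    handle(8)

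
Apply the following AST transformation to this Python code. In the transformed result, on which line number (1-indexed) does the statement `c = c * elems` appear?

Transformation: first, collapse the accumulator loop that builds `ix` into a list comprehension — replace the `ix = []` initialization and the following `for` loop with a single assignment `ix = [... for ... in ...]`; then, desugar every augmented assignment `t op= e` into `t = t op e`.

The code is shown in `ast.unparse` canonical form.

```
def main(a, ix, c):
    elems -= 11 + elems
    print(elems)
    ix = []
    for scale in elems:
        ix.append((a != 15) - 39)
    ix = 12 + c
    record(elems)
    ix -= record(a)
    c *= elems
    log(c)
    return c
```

8

Transformed code:
def main(a, ix, c):
    elems = elems - (11 + elems)
    print(elems)
    ix = [(a != 15) - 39 for scale in elems]
    ix = 12 + c
    record(elems)
    ix = ix - record(a)
    c = c * elems
    log(c)
    return c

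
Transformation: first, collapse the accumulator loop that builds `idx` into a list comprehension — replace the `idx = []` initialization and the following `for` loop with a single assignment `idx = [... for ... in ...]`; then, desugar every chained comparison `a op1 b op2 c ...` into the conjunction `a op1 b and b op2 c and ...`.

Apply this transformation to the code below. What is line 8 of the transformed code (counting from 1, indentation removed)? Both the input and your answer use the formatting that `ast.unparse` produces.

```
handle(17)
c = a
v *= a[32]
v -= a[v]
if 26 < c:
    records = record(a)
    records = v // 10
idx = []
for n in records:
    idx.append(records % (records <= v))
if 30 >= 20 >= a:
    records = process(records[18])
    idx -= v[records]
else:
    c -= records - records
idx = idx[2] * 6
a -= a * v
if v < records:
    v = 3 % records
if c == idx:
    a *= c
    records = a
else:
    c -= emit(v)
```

Transformed code:
handle(17)
c = a
v *= a[32]
v -= a[v]
if 26 < c:
    records = record(a)
    records = v // 10
idx = [records % (records <= v) for n in records]
if 30 >= 20 and 20 >= a:
    records = process(records[18])
    idx -= v[records]
else:
    c -= records - records
idx = idx[2] * 6
a -= a * v
if v < records:
    v = 3 % records
if c == idx:
    a *= c
    records = a
else:
    c -= emit(v)

idx = [records % (records <= v) for n in records]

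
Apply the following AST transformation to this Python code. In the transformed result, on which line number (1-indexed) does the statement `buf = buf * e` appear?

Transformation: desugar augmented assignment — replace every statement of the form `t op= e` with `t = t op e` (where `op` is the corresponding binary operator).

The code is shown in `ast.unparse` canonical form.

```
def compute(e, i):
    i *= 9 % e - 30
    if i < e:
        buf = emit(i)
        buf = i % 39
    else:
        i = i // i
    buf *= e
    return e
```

Transformed code:
def compute(e, i):
    i = i * (9 % e - 30)
    if i < e:
        buf = emit(i)
        buf = i % 39
    else:
        i = i // i
    buf = buf * e
    return e

8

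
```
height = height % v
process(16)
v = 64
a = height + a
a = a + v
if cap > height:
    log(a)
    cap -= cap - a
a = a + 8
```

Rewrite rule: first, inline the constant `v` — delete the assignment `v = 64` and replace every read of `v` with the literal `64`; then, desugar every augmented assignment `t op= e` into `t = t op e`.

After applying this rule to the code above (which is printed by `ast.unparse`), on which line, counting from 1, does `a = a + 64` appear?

Transformed code:
height = height % 64
process(16)
a = height + a
a = a + 64
if cap > height:
    log(a)
    cap = cap - (cap - a)
a = a + 8

4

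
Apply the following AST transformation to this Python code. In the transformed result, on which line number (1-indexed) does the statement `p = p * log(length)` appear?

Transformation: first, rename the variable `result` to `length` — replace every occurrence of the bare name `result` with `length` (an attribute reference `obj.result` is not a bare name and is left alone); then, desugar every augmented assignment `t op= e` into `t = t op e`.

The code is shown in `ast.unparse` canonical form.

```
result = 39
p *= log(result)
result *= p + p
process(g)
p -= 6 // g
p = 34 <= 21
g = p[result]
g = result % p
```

Transformed code:
length = 39
p = p * log(length)
length = length * (p + p)
process(g)
p = p - 6 // g
p = 34 <= 21
g = p[length]
g = length % p

2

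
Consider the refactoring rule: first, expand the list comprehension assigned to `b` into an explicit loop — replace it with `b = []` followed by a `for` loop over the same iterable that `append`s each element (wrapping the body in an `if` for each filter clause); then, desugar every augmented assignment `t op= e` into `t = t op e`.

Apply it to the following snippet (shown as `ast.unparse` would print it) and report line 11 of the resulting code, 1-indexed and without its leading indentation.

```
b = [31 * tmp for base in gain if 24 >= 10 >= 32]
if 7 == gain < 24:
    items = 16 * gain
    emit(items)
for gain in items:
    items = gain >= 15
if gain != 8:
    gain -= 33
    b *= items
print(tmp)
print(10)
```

gain = gain - 33

Transformed code:
b = []
for base in gain:
    if 24 >= 10 >= 32:
        b.append(31 * tmp)
if 7 == gain < 24:
    items = 16 * gain
    emit(items)
for gain in items:
    items = gain >= 15
if gain != 8:
    gain = gain - 33
    b = b * items
print(tmp)
print(10)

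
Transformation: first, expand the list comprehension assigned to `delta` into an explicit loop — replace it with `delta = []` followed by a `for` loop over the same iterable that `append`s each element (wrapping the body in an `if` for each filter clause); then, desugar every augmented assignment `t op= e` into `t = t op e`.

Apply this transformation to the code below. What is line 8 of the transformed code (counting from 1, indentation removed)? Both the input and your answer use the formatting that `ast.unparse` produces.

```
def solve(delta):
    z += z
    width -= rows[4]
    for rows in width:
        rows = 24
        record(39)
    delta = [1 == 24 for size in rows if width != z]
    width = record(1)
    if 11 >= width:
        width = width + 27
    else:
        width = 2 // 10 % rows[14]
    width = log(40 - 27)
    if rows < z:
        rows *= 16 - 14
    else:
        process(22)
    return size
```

for size in rows:

Transformed code:
def solve(delta):
    z = z + z
    width = width - rows[4]
    for rows in width:
        rows = 24
        record(39)
    delta = []
    for size in rows:
        if width != z:
            delta.append(1 == 24)
    width = record(1)
    if 11 >= width:
        width = width + 27
    else:
        width = 2 // 10 % rows[14]
    width = log(40 - 27)
    if rows < z:
        rows = rows * (16 - 14)
    else:
        process(22)
    return size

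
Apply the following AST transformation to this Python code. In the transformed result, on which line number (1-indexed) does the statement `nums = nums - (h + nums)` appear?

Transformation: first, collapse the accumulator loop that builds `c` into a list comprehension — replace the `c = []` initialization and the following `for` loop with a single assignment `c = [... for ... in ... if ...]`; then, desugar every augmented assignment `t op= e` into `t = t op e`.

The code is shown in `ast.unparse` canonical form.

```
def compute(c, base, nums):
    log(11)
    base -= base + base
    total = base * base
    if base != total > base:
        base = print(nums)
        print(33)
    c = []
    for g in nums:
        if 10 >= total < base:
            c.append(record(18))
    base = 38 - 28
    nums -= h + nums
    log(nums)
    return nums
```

Transformed code:
def compute(c, base, nums):
    log(11)
    base = base - (base + base)
    total = base * base
    if base != total > base:
        base = print(nums)
        print(33)
    c = [record(18) for g in nums if 10 >= total < base]
    base = 38 - 28
    nums = nums - (h + nums)
    log(nums)
    return nums

10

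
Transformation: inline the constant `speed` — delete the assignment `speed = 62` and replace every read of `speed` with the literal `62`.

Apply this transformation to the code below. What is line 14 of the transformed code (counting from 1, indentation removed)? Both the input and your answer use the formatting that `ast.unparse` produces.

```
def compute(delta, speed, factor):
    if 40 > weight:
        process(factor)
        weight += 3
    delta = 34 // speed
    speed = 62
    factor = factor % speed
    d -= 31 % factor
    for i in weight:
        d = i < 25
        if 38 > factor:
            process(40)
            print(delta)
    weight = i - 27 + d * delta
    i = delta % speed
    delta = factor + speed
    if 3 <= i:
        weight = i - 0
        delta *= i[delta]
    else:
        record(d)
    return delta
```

Transformed code:
def compute(delta, speed, factor):
    if 40 > weight:
        process(factor)
        weight += 3
    delta = 34 // 62
    factor = factor % 62
    d -= 31 % factor
    for i in weight:
        d = i < 25
        if 38 > factor:
            process(40)
            print(delta)
    weight = i - 27 + d * delta
    i = delta % 62
    delta = factor + 62
    if 3 <= i:
        weight = i - 0
        delta *= i[delta]
    else:
        record(d)
    return delta

i = delta % 62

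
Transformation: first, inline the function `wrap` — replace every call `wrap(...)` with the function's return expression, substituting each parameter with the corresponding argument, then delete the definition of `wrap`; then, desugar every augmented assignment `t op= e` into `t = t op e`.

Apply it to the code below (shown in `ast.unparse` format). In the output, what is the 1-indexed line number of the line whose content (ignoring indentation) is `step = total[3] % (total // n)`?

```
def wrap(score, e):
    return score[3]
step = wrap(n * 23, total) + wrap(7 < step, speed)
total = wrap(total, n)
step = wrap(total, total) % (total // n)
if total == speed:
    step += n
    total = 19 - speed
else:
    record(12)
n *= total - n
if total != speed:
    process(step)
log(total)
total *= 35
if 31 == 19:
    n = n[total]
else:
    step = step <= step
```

Transformed code:
step = (n * 23)[3] + (7 < step)[3]
total = total[3]
step = total[3] % (total // n)
if total == speed:
    step = step + n
    total = 19 - speed
else:
    record(12)
n = n * (total - n)
if total != speed:
    process(step)
log(total)
total = total * 35
if 31 == 19:
    n = n[total]
else:
    step = step <= step

3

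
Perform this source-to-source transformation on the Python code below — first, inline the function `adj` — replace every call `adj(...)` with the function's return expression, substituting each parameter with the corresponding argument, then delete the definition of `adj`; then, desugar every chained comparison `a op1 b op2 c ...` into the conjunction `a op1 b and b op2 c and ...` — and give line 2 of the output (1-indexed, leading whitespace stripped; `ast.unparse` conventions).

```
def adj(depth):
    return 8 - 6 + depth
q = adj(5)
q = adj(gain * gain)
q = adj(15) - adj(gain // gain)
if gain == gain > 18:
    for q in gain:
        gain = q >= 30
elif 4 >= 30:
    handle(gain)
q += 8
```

Transformed code:
q = 8 - 6 + 5
q = 8 - 6 + gain * gain
q = 8 - 6 + 15 - (8 - 6 + gain // gain)
if gain == gain and gain > 18:
    for q in gain:
        gain = q >= 30
elif 4 >= 30:
    handle(gain)
q += 8

q = 8 - 6 + gain * gain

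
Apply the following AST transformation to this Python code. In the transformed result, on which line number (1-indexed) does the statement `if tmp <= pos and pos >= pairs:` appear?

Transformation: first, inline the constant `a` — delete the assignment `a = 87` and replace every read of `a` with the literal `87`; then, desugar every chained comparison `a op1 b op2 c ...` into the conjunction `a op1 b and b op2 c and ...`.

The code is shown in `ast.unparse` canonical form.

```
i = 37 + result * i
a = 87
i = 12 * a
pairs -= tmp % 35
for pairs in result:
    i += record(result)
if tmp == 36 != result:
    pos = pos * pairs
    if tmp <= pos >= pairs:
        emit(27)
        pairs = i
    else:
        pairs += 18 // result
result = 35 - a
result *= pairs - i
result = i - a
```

8

Transformed code:
i = 37 + result * i
i = 12 * 87
pairs -= tmp % 35
for pairs in result:
    i += record(result)
if tmp == 36 and 36 != result:
    pos = pos * pairs
    if tmp <= pos and pos >= pairs:
        emit(27)
        pairs = i
    else:
        pairs += 18 // result
result = 35 - 87
result *= pairs - i
result = i - 87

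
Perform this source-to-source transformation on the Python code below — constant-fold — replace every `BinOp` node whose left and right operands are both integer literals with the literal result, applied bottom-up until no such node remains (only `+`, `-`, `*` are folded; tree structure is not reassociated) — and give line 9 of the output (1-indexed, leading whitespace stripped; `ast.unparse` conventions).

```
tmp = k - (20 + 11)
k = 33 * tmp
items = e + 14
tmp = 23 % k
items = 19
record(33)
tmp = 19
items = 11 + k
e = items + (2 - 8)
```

e = items + -6

Transformed code:
tmp = k - 31
k = 33 * tmp
items = e + 14
tmp = 23 % k
items = 19
record(33)
tmp = 19
items = 11 + k
e = items + -6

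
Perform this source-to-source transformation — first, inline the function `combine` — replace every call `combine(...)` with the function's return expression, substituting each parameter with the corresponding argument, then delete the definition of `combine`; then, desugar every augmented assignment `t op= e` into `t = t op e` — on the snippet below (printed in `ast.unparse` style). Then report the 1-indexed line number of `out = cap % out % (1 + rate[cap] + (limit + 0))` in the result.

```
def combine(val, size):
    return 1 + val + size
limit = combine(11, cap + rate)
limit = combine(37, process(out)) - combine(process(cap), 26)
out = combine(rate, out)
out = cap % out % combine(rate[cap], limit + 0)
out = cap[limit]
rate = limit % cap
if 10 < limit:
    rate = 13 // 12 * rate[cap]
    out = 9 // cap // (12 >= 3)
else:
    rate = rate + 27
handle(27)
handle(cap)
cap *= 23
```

Transformed code:
limit = 1 + 11 + (cap + rate)
limit = 1 + 37 + process(out) - (1 + process(cap) + 26)
out = 1 + rate + out
out = cap % out % (1 + rate[cap] + (limit + 0))
out = cap[limit]
rate = limit % cap
if 10 < limit:
    rate = 13 // 12 * rate[cap]
    out = 9 // cap // (12 >= 3)
else:
    rate = rate + 27
handle(27)
handle(cap)
cap = cap * 23

4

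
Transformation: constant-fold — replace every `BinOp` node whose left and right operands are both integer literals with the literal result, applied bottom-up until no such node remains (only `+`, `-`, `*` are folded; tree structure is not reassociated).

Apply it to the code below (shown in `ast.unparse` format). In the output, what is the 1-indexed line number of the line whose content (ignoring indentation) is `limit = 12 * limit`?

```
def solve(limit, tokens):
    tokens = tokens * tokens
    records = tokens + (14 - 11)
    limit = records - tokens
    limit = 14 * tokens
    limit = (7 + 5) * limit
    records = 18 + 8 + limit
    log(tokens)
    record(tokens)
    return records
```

Transformed code:
def solve(limit, tokens):
    tokens = tokens * tokens
    records = tokens + 3
    limit = records - tokens
    limit = 14 * tokens
    limit = 12 * limit
    records = 26 + limit
    log(tokens)
    record(tokens)
    return records

6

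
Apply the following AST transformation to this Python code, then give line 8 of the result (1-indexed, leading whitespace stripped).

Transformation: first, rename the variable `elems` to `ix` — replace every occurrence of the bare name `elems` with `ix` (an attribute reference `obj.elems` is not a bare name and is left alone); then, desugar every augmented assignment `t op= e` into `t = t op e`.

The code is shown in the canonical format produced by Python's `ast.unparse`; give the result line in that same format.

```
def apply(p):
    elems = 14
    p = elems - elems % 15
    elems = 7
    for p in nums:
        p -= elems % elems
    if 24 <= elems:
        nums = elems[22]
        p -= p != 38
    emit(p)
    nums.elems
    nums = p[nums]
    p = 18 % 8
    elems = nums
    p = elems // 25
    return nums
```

nums = ix[22]

Transformed code:
def apply(p):
    ix = 14
    p = ix - ix % 15
    ix = 7
    for p in nums:
        p = p - ix % ix
    if 24 <= ix:
        nums = ix[22]
        p = p - (p != 38)
    emit(p)
    nums.elems
    nums = p[nums]
    p = 18 % 8
    ix = nums
    p = ix // 25
    return nums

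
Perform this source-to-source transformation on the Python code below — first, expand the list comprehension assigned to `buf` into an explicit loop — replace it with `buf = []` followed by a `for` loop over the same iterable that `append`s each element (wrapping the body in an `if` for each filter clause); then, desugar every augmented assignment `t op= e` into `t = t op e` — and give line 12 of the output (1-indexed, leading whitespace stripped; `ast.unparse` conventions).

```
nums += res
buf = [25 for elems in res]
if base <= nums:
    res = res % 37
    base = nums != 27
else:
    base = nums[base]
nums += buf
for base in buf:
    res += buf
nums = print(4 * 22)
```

res = res + buf

Transformed code:
nums = nums + res
buf = []
for elems in res:
    buf.append(25)
if base <= nums:
    res = res % 37
    base = nums != 27
else:
    base = nums[base]
nums = nums + buf
for base in buf:
    res = res + buf
nums = print(4 * 22)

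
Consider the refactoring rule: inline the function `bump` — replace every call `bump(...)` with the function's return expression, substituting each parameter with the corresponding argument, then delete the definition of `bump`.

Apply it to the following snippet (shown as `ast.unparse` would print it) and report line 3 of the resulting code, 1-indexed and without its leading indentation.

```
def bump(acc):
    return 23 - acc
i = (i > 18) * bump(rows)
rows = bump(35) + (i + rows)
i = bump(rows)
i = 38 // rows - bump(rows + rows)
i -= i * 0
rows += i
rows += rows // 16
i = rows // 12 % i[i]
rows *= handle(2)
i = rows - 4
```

i = 23 - rows

Transformed code:
i = (i > 18) * (23 - rows)
rows = 23 - 35 + (i + rows)
i = 23 - rows
i = 38 // rows - (23 - (rows + rows))
i -= i * 0
rows += i
rows += rows // 16
i = rows // 12 % i[i]
rows *= handle(2)
i = rows - 4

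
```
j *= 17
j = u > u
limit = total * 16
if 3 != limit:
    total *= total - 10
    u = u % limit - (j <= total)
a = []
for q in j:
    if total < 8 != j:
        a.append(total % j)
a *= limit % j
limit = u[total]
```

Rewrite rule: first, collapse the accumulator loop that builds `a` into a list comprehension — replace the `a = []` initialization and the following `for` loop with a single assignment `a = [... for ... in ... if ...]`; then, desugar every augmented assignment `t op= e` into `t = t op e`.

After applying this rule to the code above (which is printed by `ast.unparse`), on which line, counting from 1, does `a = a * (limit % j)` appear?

8

Transformed code:
j = j * 17
j = u > u
limit = total * 16
if 3 != limit:
    total = total * (total - 10)
    u = u % limit - (j <= total)
a = [total % j for q in j if total < 8 != j]
a = a * (limit % j)
limit = u[total]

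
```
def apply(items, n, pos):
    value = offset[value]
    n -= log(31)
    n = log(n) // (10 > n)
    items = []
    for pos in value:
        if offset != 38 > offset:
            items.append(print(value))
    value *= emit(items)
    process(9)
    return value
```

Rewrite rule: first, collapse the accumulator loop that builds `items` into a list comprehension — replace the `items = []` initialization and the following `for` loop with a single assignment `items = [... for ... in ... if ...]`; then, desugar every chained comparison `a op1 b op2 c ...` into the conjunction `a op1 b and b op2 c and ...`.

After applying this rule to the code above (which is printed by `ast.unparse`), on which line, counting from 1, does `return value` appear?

Transformed code:
def apply(items, n, pos):
    value = offset[value]
    n -= log(31)
    n = log(n) // (10 > n)
    items = [print(value) for pos in value if offset != 38 and 38 > offset]
    value *= emit(items)
    process(9)
    return value

8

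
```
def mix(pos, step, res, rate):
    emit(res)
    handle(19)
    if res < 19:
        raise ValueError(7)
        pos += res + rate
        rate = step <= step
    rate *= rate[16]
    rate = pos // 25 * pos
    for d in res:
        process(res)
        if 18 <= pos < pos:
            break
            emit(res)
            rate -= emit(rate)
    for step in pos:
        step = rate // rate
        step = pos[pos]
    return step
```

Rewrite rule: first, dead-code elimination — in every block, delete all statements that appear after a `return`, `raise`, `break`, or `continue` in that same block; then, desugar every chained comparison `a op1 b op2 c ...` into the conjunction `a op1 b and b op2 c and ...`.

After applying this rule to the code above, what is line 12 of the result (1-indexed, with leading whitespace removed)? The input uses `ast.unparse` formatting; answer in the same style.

for step in pos:

Transformed code:
def mix(pos, step, res, rate):
    emit(res)
    handle(19)
    if res < 19:
        raise ValueError(7)
    rate *= rate[16]
    rate = pos // 25 * pos
    for d in res:
        process(res)
        if 18 <= pos and pos < pos:
            break
    for step in pos:
        step = rate // rate
        step = pos[pos]
    return step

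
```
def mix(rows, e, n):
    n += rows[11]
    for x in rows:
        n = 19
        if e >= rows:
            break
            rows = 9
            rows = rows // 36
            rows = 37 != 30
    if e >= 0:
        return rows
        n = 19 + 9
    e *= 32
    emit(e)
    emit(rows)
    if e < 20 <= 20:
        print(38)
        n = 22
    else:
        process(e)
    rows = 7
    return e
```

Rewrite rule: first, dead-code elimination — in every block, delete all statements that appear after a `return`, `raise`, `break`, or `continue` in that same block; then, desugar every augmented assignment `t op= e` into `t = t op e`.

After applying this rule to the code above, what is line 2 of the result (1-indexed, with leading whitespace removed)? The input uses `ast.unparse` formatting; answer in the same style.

n = n + rows[11]

Transformed code:
def mix(rows, e, n):
    n = n + rows[11]
    for x in rows:
        n = 19
        if e >= rows:
            break
    if e >= 0:
        return rows
    e = e * 32
    emit(e)
    emit(rows)
    if e < 20 <= 20:
        print(38)
        n = 22
    else:
        process(e)
    rows = 7
    return e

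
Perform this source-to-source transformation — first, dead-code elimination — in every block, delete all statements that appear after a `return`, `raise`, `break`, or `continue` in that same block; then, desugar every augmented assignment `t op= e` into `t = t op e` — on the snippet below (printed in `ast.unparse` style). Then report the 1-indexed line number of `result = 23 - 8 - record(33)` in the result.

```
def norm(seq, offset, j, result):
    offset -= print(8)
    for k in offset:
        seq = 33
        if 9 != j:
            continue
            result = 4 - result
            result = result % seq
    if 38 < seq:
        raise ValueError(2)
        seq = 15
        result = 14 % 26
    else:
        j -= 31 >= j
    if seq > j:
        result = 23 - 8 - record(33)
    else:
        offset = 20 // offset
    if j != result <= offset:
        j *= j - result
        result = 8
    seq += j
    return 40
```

Transformed code:
def norm(seq, offset, j, result):
    offset = offset - print(8)
    for k in offset:
        seq = 33
        if 9 != j:
            continue
    if 38 < seq:
        raise ValueError(2)
    else:
        j = j - (31 >= j)
    if seq > j:
        result = 23 - 8 - record(33)
    else:
        offset = 20 // offset
    if j != result <= offset:
        j = j * (j - result)
        result = 8
    seq = seq + j
    return 40

12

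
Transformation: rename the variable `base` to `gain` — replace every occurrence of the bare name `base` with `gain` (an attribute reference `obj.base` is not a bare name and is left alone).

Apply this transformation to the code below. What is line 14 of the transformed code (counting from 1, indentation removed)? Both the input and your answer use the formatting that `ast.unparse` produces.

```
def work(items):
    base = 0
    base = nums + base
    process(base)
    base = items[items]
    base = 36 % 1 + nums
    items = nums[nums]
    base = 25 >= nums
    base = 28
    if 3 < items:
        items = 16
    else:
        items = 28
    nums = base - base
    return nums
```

Transformed code:
def work(items):
    gain = 0
    gain = nums + gain
    process(gain)
    gain = items[items]
    gain = 36 % 1 + nums
    items = nums[nums]
    gain = 25 >= nums
    gain = 28
    if 3 < items:
        items = 16
    else:
        items = 28
    nums = gain - gain
    return nums

nums = gain - gain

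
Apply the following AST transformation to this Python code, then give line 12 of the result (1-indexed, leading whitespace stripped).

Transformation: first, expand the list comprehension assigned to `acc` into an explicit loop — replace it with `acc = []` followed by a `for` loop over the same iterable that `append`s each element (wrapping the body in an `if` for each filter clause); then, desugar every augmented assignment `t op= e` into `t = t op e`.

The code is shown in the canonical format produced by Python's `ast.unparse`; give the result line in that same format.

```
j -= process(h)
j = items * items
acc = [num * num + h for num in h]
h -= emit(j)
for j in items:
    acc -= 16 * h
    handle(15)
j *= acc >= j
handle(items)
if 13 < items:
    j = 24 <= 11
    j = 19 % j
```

if 13 < items:

Transformed code:
j = j - process(h)
j = items * items
acc = []
for num in h:
    acc.append(num * num + h)
h = h - emit(j)
for j in items:
    acc = acc - 16 * h
    handle(15)
j = j * (acc >= j)
handle(items)
if 13 < items:
    j = 24 <= 11
    j = 19 % j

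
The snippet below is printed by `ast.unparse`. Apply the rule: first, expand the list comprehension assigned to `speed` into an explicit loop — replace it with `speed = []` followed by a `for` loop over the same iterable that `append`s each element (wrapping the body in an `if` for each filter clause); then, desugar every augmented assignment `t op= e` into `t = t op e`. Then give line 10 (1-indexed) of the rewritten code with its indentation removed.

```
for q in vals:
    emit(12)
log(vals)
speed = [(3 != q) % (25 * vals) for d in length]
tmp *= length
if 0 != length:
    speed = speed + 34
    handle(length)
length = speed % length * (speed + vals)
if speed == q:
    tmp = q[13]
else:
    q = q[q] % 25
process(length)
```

Transformed code:
for q in vals:
    emit(12)
log(vals)
speed = []
for d in length:
    speed.append((3 != q) % (25 * vals))
tmp = tmp * length
if 0 != length:
    speed = speed + 34
    handle(length)
length = speed % length * (speed + vals)
if speed == q:
    tmp = q[13]
else:
    q = q[q] % 25
process(length)

handle(length)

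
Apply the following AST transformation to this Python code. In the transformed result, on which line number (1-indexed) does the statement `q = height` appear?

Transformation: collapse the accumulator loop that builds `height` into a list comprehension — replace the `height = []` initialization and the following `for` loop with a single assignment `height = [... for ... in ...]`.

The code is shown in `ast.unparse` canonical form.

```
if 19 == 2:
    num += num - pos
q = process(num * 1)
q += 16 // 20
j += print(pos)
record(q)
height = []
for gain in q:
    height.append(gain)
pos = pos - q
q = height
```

9

Transformed code:
if 19 == 2:
    num += num - pos
q = process(num * 1)
q += 16 // 20
j += print(pos)
record(q)
height = [gain for gain in q]
pos = pos - q
q = height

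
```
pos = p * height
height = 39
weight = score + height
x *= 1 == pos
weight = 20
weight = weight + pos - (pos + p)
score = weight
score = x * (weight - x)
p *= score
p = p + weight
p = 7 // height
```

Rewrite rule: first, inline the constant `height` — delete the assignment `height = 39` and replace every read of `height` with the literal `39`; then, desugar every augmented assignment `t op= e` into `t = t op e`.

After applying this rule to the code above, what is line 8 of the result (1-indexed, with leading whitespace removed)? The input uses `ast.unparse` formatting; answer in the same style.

p = p * score

Transformed code:
pos = p * 39
weight = score + 39
x = x * (1 == pos)
weight = 20
weight = weight + pos - (pos + p)
score = weight
score = x * (weight - x)
p = p * score
p = p + weight
p = 7 // 39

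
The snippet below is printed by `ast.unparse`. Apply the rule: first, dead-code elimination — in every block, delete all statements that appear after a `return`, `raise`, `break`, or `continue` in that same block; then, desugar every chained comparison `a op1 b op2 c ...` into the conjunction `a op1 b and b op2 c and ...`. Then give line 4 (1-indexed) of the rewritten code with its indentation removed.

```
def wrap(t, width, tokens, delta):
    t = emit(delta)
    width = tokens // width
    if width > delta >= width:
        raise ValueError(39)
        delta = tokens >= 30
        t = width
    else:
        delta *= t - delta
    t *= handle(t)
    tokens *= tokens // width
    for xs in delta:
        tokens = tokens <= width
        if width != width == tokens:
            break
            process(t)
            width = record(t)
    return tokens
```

if width > delta and delta >= width:

Transformed code:
def wrap(t, width, tokens, delta):
    t = emit(delta)
    width = tokens // width
    if width > delta and delta >= width:
        raise ValueError(39)
    else:
        delta *= t - delta
    t *= handle(t)
    tokens *= tokens // width
    for xs in delta:
        tokens = tokens <= width
        if width != width and width == tokens:
            break
    return tokens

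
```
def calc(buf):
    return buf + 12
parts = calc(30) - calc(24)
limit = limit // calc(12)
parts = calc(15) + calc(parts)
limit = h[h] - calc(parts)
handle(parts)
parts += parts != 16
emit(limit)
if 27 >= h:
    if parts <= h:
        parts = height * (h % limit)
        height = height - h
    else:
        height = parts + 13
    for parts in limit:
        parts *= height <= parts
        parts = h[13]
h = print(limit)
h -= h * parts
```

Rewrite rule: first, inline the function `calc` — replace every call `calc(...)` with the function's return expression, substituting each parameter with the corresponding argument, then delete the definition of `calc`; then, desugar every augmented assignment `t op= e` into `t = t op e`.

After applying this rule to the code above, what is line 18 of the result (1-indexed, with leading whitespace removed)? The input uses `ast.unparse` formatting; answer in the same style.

Transformed code:
parts = 30 + 12 - (24 + 12)
limit = limit // (12 + 12)
parts = 15 + 12 + (parts + 12)
limit = h[h] - (parts + 12)
handle(parts)
parts = parts + (parts != 16)
emit(limit)
if 27 >= h:
    if parts <= h:
        parts = height * (h % limit)
        height = height - h
    else:
        height = parts + 13
    for parts in limit:
        parts = parts * (height <= parts)
        parts = h[13]
h = print(limit)
h = h - h * parts

h = h - h * parts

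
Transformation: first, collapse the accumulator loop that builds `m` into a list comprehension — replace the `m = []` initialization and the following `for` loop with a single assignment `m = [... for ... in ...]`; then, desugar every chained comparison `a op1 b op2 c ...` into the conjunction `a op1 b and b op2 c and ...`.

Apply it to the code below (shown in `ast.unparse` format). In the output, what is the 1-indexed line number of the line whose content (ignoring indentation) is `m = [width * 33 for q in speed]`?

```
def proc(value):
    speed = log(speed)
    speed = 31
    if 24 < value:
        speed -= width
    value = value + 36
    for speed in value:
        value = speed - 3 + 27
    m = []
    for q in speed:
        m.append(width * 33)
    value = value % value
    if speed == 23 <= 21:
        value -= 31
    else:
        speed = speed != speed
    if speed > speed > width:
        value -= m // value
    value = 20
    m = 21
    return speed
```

9

Transformed code:
def proc(value):
    speed = log(speed)
    speed = 31
    if 24 < value:
        speed -= width
    value = value + 36
    for speed in value:
        value = speed - 3 + 27
    m = [width * 33 for q in speed]
    value = value % value
    if speed == 23 and 23 <= 21:
        value -= 31
    else:
        speed = speed != speed
    if speed > speed and speed > width:
        value -= m // value
    value = 20
    m = 21
    return speed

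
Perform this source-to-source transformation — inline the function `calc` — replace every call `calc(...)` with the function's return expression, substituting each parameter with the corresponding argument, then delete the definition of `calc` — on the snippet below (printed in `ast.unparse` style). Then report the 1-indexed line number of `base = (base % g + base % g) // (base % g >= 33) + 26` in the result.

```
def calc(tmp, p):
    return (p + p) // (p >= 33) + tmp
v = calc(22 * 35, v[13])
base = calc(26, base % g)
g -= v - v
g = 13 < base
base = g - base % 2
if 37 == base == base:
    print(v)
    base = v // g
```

2

Transformed code:
v = (v[13] + v[13]) // (v[13] >= 33) + 22 * 35
base = (base % g + base % g) // (base % g >= 33) + 26
g -= v - v
g = 13 < base
base = g - base % 2
if 37 == base == base:
    print(v)
    base = v // g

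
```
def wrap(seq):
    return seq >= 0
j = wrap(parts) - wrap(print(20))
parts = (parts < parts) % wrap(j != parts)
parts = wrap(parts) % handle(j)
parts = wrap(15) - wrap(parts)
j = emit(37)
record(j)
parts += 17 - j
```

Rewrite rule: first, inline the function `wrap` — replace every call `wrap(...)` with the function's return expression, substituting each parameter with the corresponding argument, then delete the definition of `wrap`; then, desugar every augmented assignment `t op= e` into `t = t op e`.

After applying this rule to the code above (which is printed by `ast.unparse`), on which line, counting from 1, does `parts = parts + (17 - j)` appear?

Transformed code:
j = (parts >= 0) - (print(20) >= 0)
parts = (parts < parts) % ((j != parts) >= 0)
parts = (parts >= 0) % handle(j)
parts = (15 >= 0) - (parts >= 0)
j = emit(37)
record(j)
parts = parts + (17 - j)

7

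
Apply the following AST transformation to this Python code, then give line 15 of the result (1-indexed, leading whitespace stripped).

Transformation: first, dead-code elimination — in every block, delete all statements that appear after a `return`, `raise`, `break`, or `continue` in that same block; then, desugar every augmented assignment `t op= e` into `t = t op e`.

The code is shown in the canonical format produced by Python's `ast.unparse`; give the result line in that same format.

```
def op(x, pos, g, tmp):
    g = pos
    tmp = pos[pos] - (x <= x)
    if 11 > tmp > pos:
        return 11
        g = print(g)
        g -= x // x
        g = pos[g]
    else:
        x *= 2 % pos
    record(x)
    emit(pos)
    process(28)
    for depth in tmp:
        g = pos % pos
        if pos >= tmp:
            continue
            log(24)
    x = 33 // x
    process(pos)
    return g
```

Transformed code:
def op(x, pos, g, tmp):
    g = pos
    tmp = pos[pos] - (x <= x)
    if 11 > tmp > pos:
        return 11
    else:
        x = x * (2 % pos)
    record(x)
    emit(pos)
    process(28)
    for depth in tmp:
        g = pos % pos
        if pos >= tmp:
            continue
    x = 33 // x
    process(pos)
    return g

x = 33 // x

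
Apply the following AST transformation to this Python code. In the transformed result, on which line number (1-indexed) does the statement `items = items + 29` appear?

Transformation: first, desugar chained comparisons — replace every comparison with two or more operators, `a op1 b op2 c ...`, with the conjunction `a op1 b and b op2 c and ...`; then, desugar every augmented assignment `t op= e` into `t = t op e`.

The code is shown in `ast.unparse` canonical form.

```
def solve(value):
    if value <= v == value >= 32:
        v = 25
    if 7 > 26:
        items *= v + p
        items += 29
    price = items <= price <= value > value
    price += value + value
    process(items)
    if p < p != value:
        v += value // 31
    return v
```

6

Transformed code:
def solve(value):
    if value <= v and v == value and (value >= 32):
        v = 25
    if 7 > 26:
        items = items * (v + p)
        items = items + 29
    price = items <= price and price <= value and (value > value)
    price = price + (value + value)
    process(items)
    if p < p and p != value:
        v = v + value // 31
    return v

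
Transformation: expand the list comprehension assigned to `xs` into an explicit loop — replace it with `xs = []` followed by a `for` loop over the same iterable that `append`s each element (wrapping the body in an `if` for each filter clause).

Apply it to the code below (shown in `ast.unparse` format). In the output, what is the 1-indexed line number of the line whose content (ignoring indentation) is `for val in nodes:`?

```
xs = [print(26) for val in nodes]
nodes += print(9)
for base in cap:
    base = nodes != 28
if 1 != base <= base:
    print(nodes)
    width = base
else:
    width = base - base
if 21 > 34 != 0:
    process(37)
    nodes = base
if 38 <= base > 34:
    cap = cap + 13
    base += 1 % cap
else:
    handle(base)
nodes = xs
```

Transformed code:
xs = []
for val in nodes:
    xs.append(print(26))
nodes += print(9)
for base in cap:
    base = nodes != 28
if 1 != base <= base:
    print(nodes)
    width = base
else:
    width = base - base
if 21 > 34 != 0:
    process(37)
    nodes = base
if 38 <= base > 34:
    cap = cap + 13
    base += 1 % cap
else:
    handle(base)
nodes = xs

2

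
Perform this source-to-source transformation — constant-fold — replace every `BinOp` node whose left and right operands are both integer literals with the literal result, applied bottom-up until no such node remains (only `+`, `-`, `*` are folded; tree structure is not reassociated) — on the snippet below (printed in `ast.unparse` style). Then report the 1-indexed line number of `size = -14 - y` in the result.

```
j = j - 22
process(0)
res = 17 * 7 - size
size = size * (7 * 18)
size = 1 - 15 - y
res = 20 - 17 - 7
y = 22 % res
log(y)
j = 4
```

Transformed code:
j = j - 22
process(0)
res = 119 - size
size = size * 126
size = -14 - y
res = -4
y = 22 % res
log(y)
j = 4

5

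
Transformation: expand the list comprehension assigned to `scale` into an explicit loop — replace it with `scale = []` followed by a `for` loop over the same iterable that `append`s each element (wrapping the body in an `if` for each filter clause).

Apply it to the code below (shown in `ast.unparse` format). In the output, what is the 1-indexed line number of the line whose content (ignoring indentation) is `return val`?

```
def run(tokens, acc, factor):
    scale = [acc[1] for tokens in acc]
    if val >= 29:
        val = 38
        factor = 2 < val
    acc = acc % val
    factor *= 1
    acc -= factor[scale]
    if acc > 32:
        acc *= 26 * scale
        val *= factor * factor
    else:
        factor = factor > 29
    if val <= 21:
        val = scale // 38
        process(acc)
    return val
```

19

Transformed code:
def run(tokens, acc, factor):
    scale = []
    for tokens in acc:
        scale.append(acc[1])
    if val >= 29:
        val = 38
        factor = 2 < val
    acc = acc % val
    factor *= 1
    acc -= factor[scale]
    if acc > 32:
        acc *= 26 * scale
        val *= factor * factor
    else:
        factor = factor > 29
    if val <= 21:
        val = scale // 38
        process(acc)
    return val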